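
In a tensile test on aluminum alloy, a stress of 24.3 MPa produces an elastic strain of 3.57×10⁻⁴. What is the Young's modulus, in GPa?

E = σ/ε = 24.3 MPa / 3.57×10⁻⁴ = 68070 MPa = 68.1 GPa.

68.1 GPa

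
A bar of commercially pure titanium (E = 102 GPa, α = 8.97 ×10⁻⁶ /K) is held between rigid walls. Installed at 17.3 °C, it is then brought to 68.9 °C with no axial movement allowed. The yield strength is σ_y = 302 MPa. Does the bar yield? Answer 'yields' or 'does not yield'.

does not yield

ΔT = 51.60 K. Constrained thermal stress σ = E·α·ΔT = 102.0×10³ MPa × 8.97×10⁻⁶ × 51.60 = 47.2 MPa (compressive).
Compare to σ_y = 302 MPa: σ < σ_y, so it does not yield.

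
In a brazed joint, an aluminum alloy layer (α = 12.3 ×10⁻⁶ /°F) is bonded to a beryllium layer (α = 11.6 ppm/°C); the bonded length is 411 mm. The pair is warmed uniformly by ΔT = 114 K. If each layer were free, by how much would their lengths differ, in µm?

494 µm

aluminum alloy: α = 12.3×10⁻⁶/°F × 9/5 = 22.1×10⁻⁶/K.
Δα = |22.1 − 11.6|×10⁻⁶/K = 10.5×10⁻⁶/K.
ΔL_mismatch = Δα·L·ΔT = 10.5×10⁻⁶ × 411.0 mm × 114.0 K = 494 µm.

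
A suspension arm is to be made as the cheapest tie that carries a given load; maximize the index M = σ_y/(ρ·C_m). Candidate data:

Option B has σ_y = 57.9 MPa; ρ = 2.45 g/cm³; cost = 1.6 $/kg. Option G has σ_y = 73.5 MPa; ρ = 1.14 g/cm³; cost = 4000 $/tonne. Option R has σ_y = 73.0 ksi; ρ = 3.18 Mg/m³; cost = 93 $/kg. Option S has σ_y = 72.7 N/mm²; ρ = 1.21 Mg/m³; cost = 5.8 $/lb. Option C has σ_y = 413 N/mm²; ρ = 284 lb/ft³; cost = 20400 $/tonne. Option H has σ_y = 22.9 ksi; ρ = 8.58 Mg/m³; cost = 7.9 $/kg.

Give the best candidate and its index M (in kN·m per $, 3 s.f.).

Normalizing units and computing the index:
  option B: σ_y = 57.90 MPa, ρ = 2450 kg/m³, cost = 1.600 $/kg
  option G: σ_y = 73.50 MPa, ρ = 1140 kg/m³, cost = 4.000 $/kg
  option R: σ_y = 503.3 MPa, ρ = 3180 kg/m³, cost = 93.00 $/kg
  option S: σ_y = 72.70 MPa, ρ = 1210 kg/m³, cost = 12.79 $/kg
  option C: σ_y = 413.0 MPa, ρ = 4549 kg/m³, cost = 20.40 $/kg
  option H: σ_y = 157.9 MPa, ρ = 8580 kg/m³, cost = 7.900 $/kg
  option G: M = 16.1 kN·m per $
  option B: M = 14.8 kN·m per $
  option S: M = 4.70 kN·m per $
  option C: M = 4.45 kN·m per $
  option H: M = 2.33 kN·m per $
  option R: M = 1.70 kN·m per $
Option G ranks first.

option G, M = 16.1 kN·m per $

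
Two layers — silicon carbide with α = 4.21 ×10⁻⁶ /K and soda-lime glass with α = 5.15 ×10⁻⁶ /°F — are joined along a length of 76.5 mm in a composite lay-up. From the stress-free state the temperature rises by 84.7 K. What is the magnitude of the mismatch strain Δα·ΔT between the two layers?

soda-lime glass: α = 5.15×10⁻⁶/°F × 9/5 = 9.27×10⁻⁶/K.
Δα = |4.21 − 9.27|×10⁻⁶/K = 5.06×10⁻⁶/K.
Mismatch strain = Δα·ΔT = 5.06×10⁻⁶ × 84.7 = 4.29×10⁻⁴.

4.29×10⁻⁴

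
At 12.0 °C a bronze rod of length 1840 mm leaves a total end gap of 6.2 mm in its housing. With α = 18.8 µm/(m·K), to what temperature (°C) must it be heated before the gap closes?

α·L₀·ΔT = 6.2 mm ⇒ ΔT = 6.2 / (18.8×10⁻⁶ × 1840.0) = 179.2 K.
T = 12.0 + 179.2 = 191.2 °C.

191 °C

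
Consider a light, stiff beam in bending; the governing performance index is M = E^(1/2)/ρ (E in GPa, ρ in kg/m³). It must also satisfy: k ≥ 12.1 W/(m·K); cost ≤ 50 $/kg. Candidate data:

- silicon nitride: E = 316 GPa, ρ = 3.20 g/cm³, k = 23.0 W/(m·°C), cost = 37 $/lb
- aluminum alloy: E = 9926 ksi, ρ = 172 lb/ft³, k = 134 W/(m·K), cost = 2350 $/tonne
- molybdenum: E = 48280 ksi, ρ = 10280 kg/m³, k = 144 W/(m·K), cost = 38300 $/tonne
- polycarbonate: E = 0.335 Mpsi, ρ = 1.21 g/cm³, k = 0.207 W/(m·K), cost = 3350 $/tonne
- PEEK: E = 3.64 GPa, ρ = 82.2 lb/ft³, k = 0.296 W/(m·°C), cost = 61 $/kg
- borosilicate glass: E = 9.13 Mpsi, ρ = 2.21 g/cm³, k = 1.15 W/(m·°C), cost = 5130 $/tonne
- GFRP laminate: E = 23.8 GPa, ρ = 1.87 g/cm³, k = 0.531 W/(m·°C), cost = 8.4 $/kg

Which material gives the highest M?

Screen on constraints: k ≥ 12.1 W/(m·K); cost ≤ 50 $/kg. Survivors: aluminum alloy, molybdenum.
In SI units:
  aluminum alloy: E = 68.44 GPa, ρ = 2755 kg/m³
  molybdenum: E = 332.9 GPa, ρ = 10280 kg/m³
  aluminum alloy: M = 3.00×10⁻³
  molybdenum: M = 1.77×10⁻³
Aluminum alloy has the largest M.

aluminum alloy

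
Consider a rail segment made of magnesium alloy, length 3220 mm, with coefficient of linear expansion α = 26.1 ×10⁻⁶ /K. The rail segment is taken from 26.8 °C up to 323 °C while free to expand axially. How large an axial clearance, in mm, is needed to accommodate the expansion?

24.9 mm

ΔT = 323 − 26.8 = 296.2 K.
ΔL = α·L₀·ΔT = 26.1×10⁻⁶ × 3220 mm × 296.2 K = 24.9 mm.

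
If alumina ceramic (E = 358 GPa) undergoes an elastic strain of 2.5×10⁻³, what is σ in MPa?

σ = E·ε = 358000 MPa × 2.5×10⁻³ = 895 MPa.

895 MPa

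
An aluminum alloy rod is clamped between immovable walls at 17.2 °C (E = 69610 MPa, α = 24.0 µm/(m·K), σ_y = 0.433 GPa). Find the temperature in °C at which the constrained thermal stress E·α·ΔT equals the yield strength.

276 °C

E = 69610 MPa = 69.61 GPa.
σ_y = 0.433 GPa = 433.0 MPa.
E·α·ΔT = 433.0 MPa ⇒ ΔT = 433.0 / (69.61×10³ × 24.0×10⁻⁶) = 259.2 K.
T = 17.2 + 259.2 = 276.4 °C.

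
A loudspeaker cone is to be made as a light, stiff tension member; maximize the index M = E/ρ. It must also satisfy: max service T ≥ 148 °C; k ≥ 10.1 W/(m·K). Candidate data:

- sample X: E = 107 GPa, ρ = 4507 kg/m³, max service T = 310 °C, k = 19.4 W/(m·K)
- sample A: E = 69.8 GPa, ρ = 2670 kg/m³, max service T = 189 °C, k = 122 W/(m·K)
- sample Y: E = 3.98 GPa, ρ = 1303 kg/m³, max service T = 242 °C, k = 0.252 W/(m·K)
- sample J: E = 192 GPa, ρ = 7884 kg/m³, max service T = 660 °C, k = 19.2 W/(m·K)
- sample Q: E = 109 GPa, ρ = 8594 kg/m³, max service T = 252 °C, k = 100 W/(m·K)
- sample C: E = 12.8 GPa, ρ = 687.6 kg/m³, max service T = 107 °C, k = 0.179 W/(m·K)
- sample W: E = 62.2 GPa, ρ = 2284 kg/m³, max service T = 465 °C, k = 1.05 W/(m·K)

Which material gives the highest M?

sample A

Screen on constraints: max service T ≥ 148 °C; k ≥ 10.1 W/(m·K). Survivors: sample X, sample A, sample J, sample Q.
Per-candidate index values:
  sample A: M = 26.1 MN·m/kg
  sample J: M = 24.4 MN·m/kg
  sample X: M = 23.7 MN·m/kg
  sample Q: M = 12.7 MN·m/kg
The maximum is for sample A.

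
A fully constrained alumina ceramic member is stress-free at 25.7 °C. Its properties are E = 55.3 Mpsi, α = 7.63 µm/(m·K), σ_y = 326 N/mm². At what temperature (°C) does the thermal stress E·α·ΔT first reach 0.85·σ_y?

E = 55.3 Mpsi = 381.3 GPa.
σ_y = 326 N/mm² = 326.0 MPa.
E·α·ΔT = 277.1 MPa ⇒ ΔT = 277.1 / (381.3×10³ × 7.63×10⁻⁶) = 95.25 K.
T = 25.7 + 95.25 = 121.0 °C.

121 °C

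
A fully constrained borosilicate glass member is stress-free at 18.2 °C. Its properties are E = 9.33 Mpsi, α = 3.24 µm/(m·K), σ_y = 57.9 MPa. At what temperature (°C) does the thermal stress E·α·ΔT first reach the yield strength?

296 °C

E = 9.33 Mpsi = 64.33 GPa.
E·α·ΔT = 57.90 MPa ⇒ ΔT = 57.90 / (64.33×10³ × 3.24×10⁻⁶) = 277.8 K.
T = 18.2 + 277.8 = 296.0 °C.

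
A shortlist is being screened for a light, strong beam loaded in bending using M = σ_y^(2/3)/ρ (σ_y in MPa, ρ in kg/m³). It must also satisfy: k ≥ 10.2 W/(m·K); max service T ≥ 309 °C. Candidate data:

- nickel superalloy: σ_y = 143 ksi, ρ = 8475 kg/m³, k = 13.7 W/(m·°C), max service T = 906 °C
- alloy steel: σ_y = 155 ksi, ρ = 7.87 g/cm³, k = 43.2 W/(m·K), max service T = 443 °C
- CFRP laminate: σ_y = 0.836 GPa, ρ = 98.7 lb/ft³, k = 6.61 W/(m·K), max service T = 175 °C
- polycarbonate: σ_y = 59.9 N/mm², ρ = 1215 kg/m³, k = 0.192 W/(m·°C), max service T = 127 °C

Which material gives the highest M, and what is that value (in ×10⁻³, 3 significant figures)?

Screen on constraints: k ≥ 10.2 W/(m·K); max service T ≥ 309 °C. Survivors: nickel superalloy, alloy steel.
Normalizing units and computing the index:
  nickel superalloy: σ_y = 986.0 MPa, ρ = 8475 kg/m³
  alloy steel: σ_y = 1069 MPa, ρ = 7870 kg/m³
  alloy steel: M = 13.3×10⁻³
  nickel superalloy: M = 11.7×10⁻³
Highest index: alloy steel.

alloy steel, M = 13.3×10⁻³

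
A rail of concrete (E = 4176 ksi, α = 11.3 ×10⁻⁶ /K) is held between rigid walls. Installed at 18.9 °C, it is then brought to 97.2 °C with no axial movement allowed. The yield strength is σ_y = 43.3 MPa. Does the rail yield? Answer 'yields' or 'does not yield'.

E = 4176 ksi = 28.79 GPa.
ΔT = 78.30 K. Constrained thermal stress σ = E·α·ΔT = 28.79×10³ MPa × 11.3×10⁻⁶ × 78.30 = 25.5 MPa (compressive).
Compare to σ_y = 43.3 MPa: σ < σ_y, so it does not yield.

does not yield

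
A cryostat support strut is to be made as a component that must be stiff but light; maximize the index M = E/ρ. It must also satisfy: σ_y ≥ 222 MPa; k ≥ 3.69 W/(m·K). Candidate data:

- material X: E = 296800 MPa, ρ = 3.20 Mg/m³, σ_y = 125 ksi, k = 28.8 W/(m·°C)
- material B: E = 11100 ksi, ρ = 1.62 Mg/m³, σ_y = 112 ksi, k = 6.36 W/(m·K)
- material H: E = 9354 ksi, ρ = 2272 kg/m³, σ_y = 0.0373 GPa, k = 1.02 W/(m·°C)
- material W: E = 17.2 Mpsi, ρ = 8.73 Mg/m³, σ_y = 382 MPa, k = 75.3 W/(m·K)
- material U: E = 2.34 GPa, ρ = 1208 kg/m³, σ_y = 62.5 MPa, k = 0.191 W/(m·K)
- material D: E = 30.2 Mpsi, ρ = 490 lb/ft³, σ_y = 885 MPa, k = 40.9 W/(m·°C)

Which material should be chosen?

Screen on constraints: σ_y ≥ 222 MPa; k ≥ 3.69 W/(m·K). Survivors: material X, material B, material W, material D.
Convert each candidate to consistent units, then evaluate M:
  material X: E = 296.8 GPa, ρ = 3200 kg/m³
  material B: E = 76.53 GPa, ρ = 1620 kg/m³
  material W: E = 118.6 GPa, ρ = 8730 kg/m³
  material D: E = 208.2 GPa, ρ = 7849 kg/m³
  material X: M = 92.8 MN·m/kg
  material B: M = 47.2 MN·m/kg
  material D: M = 26.5 MN·m/kg
  material W: M = 13.6 MN·m/kg
The maximum is for material X.

material X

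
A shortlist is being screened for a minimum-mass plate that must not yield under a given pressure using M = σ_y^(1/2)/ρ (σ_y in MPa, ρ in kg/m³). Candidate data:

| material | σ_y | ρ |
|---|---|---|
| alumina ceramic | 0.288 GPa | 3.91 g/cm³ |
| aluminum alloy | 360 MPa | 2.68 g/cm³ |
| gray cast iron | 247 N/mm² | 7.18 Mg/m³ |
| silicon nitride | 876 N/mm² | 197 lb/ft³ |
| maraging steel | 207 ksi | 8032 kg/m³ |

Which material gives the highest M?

In SI units:
  alumina ceramic: σ_y = 288.0 MPa, ρ = 3910 kg/m³
  aluminum alloy: σ_y = 360.0 MPa, ρ = 2680 kg/m³
  gray cast iron: σ_y = 247.0 MPa, ρ = 7180 kg/m³
  silicon nitride: σ_y = 876.0 MPa, ρ = 3156 kg/m³
  maraging steel: σ_y = 1427 MPa, ρ = 8032 kg/m³
  silicon nitride: M = 9.38×10⁻³
  aluminum alloy: M = 7.08×10⁻³
  maraging steel: M = 4.70×10⁻³
  alumina ceramic: M = 4.34×10⁻³
  gray cast iron: M = 2.19×10⁻³
The maximum is for silicon nitride.

silicon nitride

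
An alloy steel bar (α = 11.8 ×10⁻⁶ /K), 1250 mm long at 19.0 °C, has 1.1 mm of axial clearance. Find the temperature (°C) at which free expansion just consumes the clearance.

α·L₀·ΔT = 1.1 mm ⇒ ΔT = 1.1 / (11.8×10⁻⁶ × 1250.0) = 74.58 K.
T = 19.0 + 74.58 = 93.58 °C.

93.6 °C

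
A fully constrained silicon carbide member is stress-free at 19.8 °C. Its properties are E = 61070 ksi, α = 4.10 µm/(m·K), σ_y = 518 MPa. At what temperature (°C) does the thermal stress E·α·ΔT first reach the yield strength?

320 °C

E = 61070 ksi = 421.1 GPa.
E·α·ΔT = 518.0 MPa ⇒ ΔT = 518.0 / (421.1×10³ × 4.10×10⁻⁶) = 300.1 K.
T = 19.8 + 300.1 = 319.9 °C.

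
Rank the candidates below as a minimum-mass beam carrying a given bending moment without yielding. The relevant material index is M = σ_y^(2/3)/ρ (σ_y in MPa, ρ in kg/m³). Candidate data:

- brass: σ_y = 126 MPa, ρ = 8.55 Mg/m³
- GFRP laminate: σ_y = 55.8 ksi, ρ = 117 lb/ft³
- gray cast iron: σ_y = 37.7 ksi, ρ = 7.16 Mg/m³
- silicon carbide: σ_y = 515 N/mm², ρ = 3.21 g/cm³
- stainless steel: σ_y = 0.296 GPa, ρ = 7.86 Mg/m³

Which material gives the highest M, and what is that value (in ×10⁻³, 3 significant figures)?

GFRP laminate, M = 28.2×10⁻³

Normalizing units and computing the index:
  brass: σ_y = 126.0 MPa, ρ = 8550 kg/m³
  GFRP laminate: σ_y = 384.7 MPa, ρ = 1874 kg/m³
  gray cast iron: σ_y = 259.9 MPa, ρ = 7160 kg/m³
  silicon carbide: σ_y = 515.0 MPa, ρ = 3210 kg/m³
  stainless steel: σ_y = 296.0 MPa, ρ = 7860 kg/m³
  GFRP laminate: M = 28.2×10⁻³
  silicon carbide: M = 20.0×10⁻³
  gray cast iron: M = 5.69×10⁻³
  stainless steel: M = 5.65×10⁻³
  brass: M = 2.94×10⁻³
Highest index: GFRP laminate.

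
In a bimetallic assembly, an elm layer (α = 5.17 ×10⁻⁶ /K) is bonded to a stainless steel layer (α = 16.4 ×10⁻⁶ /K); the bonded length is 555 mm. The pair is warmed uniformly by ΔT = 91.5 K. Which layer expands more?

α(elm) = 5.17×10⁻⁶/K vs α(stainless steel) = 16.4×10⁻⁶/K.
Higher α expands more for the same ΔT: stainless steel.

stainless steel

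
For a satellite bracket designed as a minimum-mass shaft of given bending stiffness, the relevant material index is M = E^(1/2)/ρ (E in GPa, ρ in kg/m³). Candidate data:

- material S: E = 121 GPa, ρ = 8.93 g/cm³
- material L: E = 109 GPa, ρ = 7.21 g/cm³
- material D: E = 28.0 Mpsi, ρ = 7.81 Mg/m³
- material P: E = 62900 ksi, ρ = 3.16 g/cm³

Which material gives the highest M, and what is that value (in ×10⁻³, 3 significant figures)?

material P, M = 6.59×10⁻³

Putting every candidate on a common basis:
  material S: E = 121.0 GPa, ρ = 8930 kg/m³
  material L: E = 109.0 GPa, ρ = 7210 kg/m³
  material D: E = 193.1 GPa, ρ = 7810 kg/m³
  material P: E = 433.7 GPa, ρ = 3160 kg/m³
  material P: M = 6.59×10⁻³
  material D: M = 1.78×10⁻³
  material L: M = 1.45×10⁻³
  material S: M = 1.23×10⁻³
Material P has the largest M.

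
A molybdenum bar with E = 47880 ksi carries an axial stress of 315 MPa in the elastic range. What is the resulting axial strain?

9.54×10⁻⁴

E = 47880 ksi = 330.1 GPa = 330100 MPa.
ε = σ/E = 315 / 330100 = 9.54×10⁻⁴.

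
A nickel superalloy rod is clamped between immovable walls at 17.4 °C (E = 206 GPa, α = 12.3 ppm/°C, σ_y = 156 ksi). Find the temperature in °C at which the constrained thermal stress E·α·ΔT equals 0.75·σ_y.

σ_y = 156 ksi = 1076 MPa.
E·α·ΔT = 806.7 MPa ⇒ ΔT = 806.7 / (206.0×10³ × 12.3×10⁻⁶) = 318.4 K.
T = 17.4 + 318.4 = 335.8 °C.

336 °C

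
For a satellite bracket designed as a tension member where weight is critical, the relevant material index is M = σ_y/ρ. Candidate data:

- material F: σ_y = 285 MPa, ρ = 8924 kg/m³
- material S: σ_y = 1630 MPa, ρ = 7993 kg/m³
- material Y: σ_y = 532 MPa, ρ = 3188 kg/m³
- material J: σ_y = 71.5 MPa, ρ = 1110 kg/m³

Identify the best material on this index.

material S

Evaluate M for each candidate:
  material S: M = 204 kN·m/kg
  material Y: M = 167 kN·m/kg
  material J: M = 64.4 kN·m/kg
  material F: M = 31.9 kN·m/kg
Highest index: material S.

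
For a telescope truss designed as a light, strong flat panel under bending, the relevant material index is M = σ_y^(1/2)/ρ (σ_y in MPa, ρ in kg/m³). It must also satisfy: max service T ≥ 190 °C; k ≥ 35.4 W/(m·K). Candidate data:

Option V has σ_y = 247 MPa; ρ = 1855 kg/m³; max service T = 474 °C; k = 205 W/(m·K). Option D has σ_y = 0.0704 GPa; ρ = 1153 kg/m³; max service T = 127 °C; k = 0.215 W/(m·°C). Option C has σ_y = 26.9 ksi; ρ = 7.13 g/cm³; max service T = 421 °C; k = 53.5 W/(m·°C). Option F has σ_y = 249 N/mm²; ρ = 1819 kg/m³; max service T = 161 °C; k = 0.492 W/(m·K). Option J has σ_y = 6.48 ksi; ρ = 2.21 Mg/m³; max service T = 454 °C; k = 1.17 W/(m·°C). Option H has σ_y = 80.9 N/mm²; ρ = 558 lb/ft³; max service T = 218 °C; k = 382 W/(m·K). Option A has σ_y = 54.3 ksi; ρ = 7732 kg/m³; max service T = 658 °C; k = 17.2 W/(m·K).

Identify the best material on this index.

Screen on constraints: max service T ≥ 190 °C; k ≥ 35.4 W/(m·K). Survivors: option V, option C, option H.
After converting to SI:
  option V: σ_y = 247.0 MPa, ρ = 1855 kg/m³
  option C: σ_y = 185.5 MPa, ρ = 7130 kg/m³
  option H: σ_y = 80.90 MPa, ρ = 8938 kg/m³
  option V: M = 8.47×10⁻³
  option C: M = 1.91×10⁻³
  option H: M = 1.01×10⁻³
Option V ranks first.

option V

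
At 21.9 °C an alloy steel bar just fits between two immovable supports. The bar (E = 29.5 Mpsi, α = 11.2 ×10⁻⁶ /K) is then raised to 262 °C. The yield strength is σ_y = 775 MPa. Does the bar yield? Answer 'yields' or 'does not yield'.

does not yield

E = 29.5 Mpsi = 203.4 GPa.
ΔT = 240.1 K. Constrained thermal stress σ = E·α·ΔT = 203.4×10³ MPa × 11.2×10⁻⁶ × 240.1 = 547 MPa (compressive).
Compare to σ_y = 775 MPa: σ < σ_y, so it does not yield.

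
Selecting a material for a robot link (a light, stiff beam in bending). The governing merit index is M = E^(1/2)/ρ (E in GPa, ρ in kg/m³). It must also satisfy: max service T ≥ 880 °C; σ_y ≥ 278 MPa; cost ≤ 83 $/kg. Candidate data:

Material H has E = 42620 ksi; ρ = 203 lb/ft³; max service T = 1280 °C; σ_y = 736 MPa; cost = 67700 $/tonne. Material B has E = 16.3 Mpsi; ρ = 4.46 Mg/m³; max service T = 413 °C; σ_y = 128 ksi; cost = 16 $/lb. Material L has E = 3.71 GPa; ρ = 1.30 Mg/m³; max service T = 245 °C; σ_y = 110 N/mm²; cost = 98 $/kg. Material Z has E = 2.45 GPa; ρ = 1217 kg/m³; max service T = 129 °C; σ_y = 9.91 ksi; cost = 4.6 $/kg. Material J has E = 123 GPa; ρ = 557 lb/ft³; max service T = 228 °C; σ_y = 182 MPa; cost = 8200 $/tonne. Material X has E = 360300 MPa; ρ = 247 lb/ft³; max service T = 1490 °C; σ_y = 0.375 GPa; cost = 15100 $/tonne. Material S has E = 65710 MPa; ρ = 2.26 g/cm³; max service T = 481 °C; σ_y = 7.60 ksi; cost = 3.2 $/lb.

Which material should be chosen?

Screen on constraints: max service T ≥ 880 °C; σ_y ≥ 278 MPa; cost ≤ 83 $/kg. Survivors: material H, material X.
In SI units:
  material H: E = 293.9 GPa, ρ = 3252 kg/m³
  material X: E = 360.3 GPa, ρ = 3957 kg/m³
  material H: M = 5.27×10⁻³
  material X: M = 4.80×10⁻³
Highest index: material H.

material H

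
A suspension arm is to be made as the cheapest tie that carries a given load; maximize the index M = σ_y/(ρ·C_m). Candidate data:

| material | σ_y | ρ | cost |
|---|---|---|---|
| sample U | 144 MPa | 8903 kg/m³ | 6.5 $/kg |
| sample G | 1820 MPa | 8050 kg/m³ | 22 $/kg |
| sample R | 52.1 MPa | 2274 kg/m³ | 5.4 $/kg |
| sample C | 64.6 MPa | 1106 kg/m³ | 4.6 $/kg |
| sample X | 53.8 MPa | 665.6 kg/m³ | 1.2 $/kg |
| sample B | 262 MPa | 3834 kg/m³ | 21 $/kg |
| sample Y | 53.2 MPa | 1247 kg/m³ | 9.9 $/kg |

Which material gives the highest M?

sample X

Computing M directly (units already consistent):
  sample X: M = 67.4 kN·m per $
  sample C: M = 12.7 kN·m per $
  sample G: M = 10.3 kN·m per $
  sample Y: M = 4.31 kN·m per $
  sample R: M = 4.24 kN·m per $
  sample B: M = 3.25 kN·m per $
  sample U: M = 2.49 kN·m per $
Sample X has the largest M.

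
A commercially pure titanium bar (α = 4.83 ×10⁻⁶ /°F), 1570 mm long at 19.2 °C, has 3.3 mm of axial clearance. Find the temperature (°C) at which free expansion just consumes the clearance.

261 °C

α = 4.83×10⁻⁶/°F × 9/5 = 8.69×10⁻⁶/K.
α·L₀·ΔT = 3.3 mm ⇒ ΔT = 3.3 / (8.69×10⁻⁶ × 1570.0) = 241.8 K.
T = 19.2 + 241.8 = 261.0 °C.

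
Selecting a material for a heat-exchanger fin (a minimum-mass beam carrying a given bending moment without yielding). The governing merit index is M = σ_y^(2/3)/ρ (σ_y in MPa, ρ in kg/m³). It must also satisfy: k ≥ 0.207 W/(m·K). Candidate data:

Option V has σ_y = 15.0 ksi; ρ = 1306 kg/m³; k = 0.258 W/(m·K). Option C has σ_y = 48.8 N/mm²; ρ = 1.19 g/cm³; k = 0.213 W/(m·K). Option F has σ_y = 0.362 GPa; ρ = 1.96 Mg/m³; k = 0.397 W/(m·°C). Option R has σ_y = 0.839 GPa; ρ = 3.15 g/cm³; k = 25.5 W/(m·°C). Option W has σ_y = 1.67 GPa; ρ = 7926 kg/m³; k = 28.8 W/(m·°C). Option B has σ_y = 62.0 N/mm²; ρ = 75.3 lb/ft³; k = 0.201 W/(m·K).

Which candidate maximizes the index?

option R

Screen on constraints: k ≥ 0.207 W/(m·K). Survivors: option V, option C, option F, option R, option W.
Putting every candidate on a common basis:
  option V: σ_y = 103.4 MPa, ρ = 1306 kg/m³
  option C: σ_y = 48.80 MPa, ρ = 1190 kg/m³
  option F: σ_y = 362.0 MPa, ρ = 1960 kg/m³
  option R: σ_y = 839.0 MPa, ρ = 3150 kg/m³
  option W: σ_y = 1670 MPa, ρ = 7926 kg/m³
  option R: M = 28.2×10⁻³
  option F: M = 25.9×10⁻³
  option W: M = 17.8×10⁻³
  option V: M = 16.9×10⁻³
  option C: M = 11.2×10⁻³
Highest index: option R.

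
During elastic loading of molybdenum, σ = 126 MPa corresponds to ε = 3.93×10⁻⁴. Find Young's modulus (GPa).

E = σ/ε = 126 MPa / 3.93×10⁻⁴ = 320600 MPa = 321 GPa.

321 GPa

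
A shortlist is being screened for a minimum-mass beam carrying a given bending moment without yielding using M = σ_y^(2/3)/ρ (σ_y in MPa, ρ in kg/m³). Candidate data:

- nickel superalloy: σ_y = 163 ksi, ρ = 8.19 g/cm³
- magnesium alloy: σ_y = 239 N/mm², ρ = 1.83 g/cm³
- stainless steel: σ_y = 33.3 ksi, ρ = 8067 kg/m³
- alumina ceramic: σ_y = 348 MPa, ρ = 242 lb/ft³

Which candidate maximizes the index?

magnesium alloy

After converting to SI:
  nickel superalloy: σ_y = 1124 MPa, ρ = 8190 kg/m³
  magnesium alloy: σ_y = 239.0 MPa, ρ = 1830 kg/m³
  stainless steel: σ_y = 229.6 MPa, ρ = 8067 kg/m³
  alumina ceramic: σ_y = 348.0 MPa, ρ = 3876 kg/m³
  magnesium alloy: M = 21.0×10⁻³
  nickel superalloy: M = 13.2×10⁻³
  alumina ceramic: M = 12.8×10⁻³
  stainless steel: M = 4.65×10⁻³
Highest index: magnesium alloy.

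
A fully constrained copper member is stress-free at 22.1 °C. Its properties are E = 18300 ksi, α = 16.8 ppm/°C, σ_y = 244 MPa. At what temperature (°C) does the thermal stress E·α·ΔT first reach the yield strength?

E = 18300 ksi = 126.2 GPa.
E·α·ΔT = 244.0 MPa ⇒ ΔT = 244.0 / (126.2×10³ × 16.8×10⁻⁶) = 115.1 K.
T = 22.1 + 115.1 = 137.2 °C.

137 °C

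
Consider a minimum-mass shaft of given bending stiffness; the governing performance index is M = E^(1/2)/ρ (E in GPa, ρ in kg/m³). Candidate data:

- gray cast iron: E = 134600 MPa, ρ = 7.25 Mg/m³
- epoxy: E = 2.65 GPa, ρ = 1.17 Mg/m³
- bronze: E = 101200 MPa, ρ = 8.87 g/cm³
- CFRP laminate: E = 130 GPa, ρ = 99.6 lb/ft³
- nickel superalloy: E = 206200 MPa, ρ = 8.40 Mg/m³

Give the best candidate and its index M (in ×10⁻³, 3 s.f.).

CFRP laminate, M = 7.15×10⁻³

Putting every candidate on a common basis:
  gray cast iron: E = 134.6 GPa, ρ = 7250 kg/m³
  epoxy: E = 2.650 GPa, ρ = 1170 kg/m³
  bronze: E = 101.2 GPa, ρ = 8870 kg/m³
  CFRP laminate: E = 130.0 GPa, ρ = 1595 kg/m³
  nickel superalloy: E = 206.2 GPa, ρ = 8400 kg/m³
  CFRP laminate: M = 7.15×10⁻³
  nickel superalloy: M = 1.71×10⁻³
  gray cast iron: M = 1.60×10⁻³
  epoxy: M = 1.39×10⁻³
  bronze: M = 1.13×10⁻³
Highest index: CFRP laminate.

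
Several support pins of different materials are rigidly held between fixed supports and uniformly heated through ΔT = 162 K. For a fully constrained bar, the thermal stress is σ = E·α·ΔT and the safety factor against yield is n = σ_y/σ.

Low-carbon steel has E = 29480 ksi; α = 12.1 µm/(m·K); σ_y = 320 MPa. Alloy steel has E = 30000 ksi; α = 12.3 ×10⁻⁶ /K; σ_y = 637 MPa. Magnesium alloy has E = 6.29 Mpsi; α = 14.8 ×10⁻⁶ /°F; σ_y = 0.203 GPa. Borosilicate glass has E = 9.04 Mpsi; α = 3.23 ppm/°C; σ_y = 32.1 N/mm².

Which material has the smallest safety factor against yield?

low-carbon steel

In consistent units (E in GPa, α in ×10⁻⁶/K, σ_y in MPa):
  low-carbon steel: E = 203.3, α = 12.1, σ_y = 320.0 → σ = 398 MPa, n = 0.803
  alloy steel: E = 206.8, α = 12.3, σ_y = 637.0 → σ = 412 MPa, n = 1.55
  magnesium alloy: E = 43.37, α = 26.6, σ_y = 203.0 → σ = 187 MPa, n = 1.08
  borosilicate glass: E = 62.33, α = 3.23, σ_y = 32.10 → σ = 32.6 MPa, n = 0.984
Low-carbon steel has the lowest safety factor, n = 0.803.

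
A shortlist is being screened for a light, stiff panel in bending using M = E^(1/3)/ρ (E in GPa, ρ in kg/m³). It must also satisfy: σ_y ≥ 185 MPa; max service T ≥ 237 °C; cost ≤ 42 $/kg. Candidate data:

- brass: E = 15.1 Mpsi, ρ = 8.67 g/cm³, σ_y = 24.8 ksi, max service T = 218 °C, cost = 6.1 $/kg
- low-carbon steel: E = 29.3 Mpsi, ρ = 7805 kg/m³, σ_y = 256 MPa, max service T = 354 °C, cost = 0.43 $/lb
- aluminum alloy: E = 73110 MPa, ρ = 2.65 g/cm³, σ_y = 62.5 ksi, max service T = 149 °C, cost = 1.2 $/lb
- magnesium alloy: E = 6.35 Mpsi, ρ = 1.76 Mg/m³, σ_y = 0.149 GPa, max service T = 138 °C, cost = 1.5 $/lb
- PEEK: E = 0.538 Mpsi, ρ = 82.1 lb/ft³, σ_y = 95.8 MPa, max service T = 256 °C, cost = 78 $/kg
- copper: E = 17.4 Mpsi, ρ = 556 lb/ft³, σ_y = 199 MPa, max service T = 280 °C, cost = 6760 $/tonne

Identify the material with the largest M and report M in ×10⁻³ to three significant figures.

low-carbon steel, M = 0.752×10⁻³

Screen on constraints: σ_y ≥ 185 MPa; max service T ≥ 237 °C; cost ≤ 42 $/kg. Survivors: low-carbon steel, copper.
After converting to SI:
  low-carbon steel: E = 202.0 GPa, ρ = 7805 kg/m³
  copper: E = 120.0 GPa, ρ = 8906 kg/m³
  low-carbon steel: M = 0.752×10⁻³
  copper: M = 0.554×10⁻³
Low-carbon steel has the largest M.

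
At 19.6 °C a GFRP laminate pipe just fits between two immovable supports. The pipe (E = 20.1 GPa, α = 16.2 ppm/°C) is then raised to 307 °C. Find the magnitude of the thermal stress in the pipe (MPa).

93.6 MPa

ΔT = 287.4 K. Constrained thermal stress σ = E·α·ΔT = 20.10×10³ MPa × 16.2×10⁻⁶ × 287.4 = 93.6 MPa (compressive).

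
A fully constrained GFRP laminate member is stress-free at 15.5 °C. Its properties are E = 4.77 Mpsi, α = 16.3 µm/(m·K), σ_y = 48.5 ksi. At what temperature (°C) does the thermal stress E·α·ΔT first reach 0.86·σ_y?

E = 4.77 Mpsi = 32.89 GPa.
σ_y = 48.5 ksi = 334.4 MPa.
E·α·ΔT = 287.6 MPa ⇒ ΔT = 287.6 / (32.89×10³ × 16.3×10⁻⁶) = 536.5 K.
T = 15.5 + 536.5 = 552.0 °C.

552 °C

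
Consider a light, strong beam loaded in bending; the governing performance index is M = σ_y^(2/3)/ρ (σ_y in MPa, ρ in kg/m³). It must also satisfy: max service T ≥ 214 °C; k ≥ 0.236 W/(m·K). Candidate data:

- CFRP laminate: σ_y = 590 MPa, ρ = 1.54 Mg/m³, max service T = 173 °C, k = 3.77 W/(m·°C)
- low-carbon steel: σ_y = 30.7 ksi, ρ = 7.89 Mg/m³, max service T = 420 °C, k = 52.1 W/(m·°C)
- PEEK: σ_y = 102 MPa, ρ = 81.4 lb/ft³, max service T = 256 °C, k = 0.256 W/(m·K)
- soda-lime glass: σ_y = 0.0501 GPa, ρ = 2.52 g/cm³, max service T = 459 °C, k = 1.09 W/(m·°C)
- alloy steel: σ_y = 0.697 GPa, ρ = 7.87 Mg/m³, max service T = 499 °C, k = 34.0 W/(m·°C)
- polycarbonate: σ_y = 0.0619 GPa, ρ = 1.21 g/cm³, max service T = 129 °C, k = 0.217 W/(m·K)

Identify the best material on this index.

Screen on constraints: max service T ≥ 214 °C; k ≥ 0.236 W/(m·K). Survivors: low-carbon steel, PEEK, soda-lime glass, alloy steel.
After converting to SI:
  low-carbon steel: σ_y = 211.7 MPa, ρ = 7890 kg/m³
  PEEK: σ_y = 102.0 MPa, ρ = 1304 kg/m³
  soda-lime glass: σ_y = 50.10 MPa, ρ = 2520 kg/m³
  alloy steel: σ_y = 697.0 MPa, ρ = 7870 kg/m³
  PEEK: M = 16.7×10⁻³
  alloy steel: M = 9.99×10⁻³
  soda-lime glass: M = 5.39×10⁻³
  low-carbon steel: M = 4.50×10⁻³
PEEK ranks first.

PEEK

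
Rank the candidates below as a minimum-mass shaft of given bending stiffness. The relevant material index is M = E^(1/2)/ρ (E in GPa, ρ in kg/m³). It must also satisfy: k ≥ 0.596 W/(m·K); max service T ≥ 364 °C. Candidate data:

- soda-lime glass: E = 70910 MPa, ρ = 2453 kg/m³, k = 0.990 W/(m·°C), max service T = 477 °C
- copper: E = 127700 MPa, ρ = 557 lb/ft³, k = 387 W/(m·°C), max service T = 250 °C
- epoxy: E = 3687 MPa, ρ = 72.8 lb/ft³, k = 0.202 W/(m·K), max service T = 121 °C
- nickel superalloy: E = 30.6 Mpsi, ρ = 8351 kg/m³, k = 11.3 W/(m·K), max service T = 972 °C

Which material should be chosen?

Screen on constraints: k ≥ 0.596 W/(m·K); max service T ≥ 364 °C. Survivors: soda-lime glass, nickel superalloy.
Putting every candidate on a common basis:
  soda-lime glass: E = 70.91 GPa, ρ = 2453 kg/m³
  nickel superalloy: E = 211.0 GPa, ρ = 8351 kg/m³
  soda-lime glass: M = 3.43×10⁻³
  nickel superalloy: M = 1.74×10⁻³
Soda-lime glass has the largest M.

soda-lime glass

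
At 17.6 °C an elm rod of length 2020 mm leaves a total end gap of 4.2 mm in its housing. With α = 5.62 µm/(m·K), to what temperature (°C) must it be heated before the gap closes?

388 °C

α·L₀·ΔT = 4.2 mm ⇒ ΔT = 4.2 / (5.62×10⁻⁶ × 2020.0) = 370.0 K.
T = 17.6 + 370.0 = 387.6 °C.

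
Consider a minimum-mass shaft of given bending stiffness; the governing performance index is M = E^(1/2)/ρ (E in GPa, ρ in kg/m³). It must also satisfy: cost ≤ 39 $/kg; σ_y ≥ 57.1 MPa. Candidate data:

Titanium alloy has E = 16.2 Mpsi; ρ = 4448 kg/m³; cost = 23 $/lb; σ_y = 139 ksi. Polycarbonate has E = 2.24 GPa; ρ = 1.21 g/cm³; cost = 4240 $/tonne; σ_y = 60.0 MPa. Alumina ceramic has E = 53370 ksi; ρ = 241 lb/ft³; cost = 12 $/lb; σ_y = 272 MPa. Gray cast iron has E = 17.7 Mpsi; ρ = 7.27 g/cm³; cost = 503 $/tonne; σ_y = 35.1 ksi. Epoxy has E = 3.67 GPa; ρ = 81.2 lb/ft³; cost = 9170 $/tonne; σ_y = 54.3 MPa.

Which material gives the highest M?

alumina ceramic

Screen on constraints: cost ≤ 39 $/kg; σ_y ≥ 57.1 MPa. Survivors: polycarbonate, alumina ceramic, gray cast iron.
Putting every candidate on a common basis:
  polycarbonate: E = 2.240 GPa, ρ = 1210 kg/m³
  alumina ceramic: E = 368.0 GPa, ρ = 3860 kg/m³
  gray cast iron: E = 122.0 GPa, ρ = 7270 kg/m³
  alumina ceramic: M = 4.97×10⁻³
  gray cast iron: M = 1.52×10⁻³
  polycarbonate: M = 1.24×10⁻³
Alumina ceramic has the largest M.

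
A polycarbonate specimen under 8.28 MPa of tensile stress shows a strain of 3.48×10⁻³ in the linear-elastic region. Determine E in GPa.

E = σ/ε = 8.28 MPa / 3.48×10⁻³ = 2379 MPa = 2.38 GPa.

2.38 GPa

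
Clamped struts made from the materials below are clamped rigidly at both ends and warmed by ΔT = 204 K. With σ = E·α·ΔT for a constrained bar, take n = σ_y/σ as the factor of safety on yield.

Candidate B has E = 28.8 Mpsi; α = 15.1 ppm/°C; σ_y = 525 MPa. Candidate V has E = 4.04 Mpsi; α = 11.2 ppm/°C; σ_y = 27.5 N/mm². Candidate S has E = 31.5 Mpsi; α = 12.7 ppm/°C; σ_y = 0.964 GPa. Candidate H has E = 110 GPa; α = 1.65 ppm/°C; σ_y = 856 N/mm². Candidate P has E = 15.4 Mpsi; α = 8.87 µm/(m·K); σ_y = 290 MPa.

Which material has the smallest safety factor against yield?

Per material, after unit conversion:
  candidate B: E = 198.6, α = 15.1, σ_y = 525.0 → σ = 612 MPa, n = 0.858
  candidate V: E = 27.85, α = 11.2, σ_y = 27.50 → σ = 63.6 MPa, n = 0.432
  candidate S: E = 217.2, α = 12.7, σ_y = 964.0 → σ = 563 MPa, n = 1.71
  candidate H: E = 110.0, α = 1.65, σ_y = 856.0 → σ = 37.0 MPa, n = 23.1
  candidate P: E = 106.2, α = 8.87, σ_y = 290.0 → σ = 192 MPa, n = 1.51
Candidate V has the lowest safety factor, n = 0.432.

candidate V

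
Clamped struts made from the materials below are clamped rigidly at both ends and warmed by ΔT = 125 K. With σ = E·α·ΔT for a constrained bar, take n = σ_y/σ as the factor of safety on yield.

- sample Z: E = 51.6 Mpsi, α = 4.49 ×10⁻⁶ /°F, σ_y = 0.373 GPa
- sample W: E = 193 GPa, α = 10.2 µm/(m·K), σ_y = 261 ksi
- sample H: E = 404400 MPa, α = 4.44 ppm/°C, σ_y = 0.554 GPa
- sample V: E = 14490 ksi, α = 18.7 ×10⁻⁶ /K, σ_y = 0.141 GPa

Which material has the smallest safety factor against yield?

sample V

In consistent units (E in GPa, α in ×10⁻⁶/K, σ_y in MPa):
  sample Z: E = 355.8, α = 8.08, σ_y = 373.0 → σ = 359 MPa, n = 1.04
  sample W: E = 193.0, α = 10.2, σ_y = 1800 → σ = 246 MPa, n = 7.31
  sample H: E = 404.4, α = 4.44, σ_y = 554.0 → σ = 224 MPa, n = 2.47
  sample V: E = 99.91, α = 18.7, σ_y = 141.0 → σ = 234 MPa, n = 0.604
The minimum is sample V at n = 0.604.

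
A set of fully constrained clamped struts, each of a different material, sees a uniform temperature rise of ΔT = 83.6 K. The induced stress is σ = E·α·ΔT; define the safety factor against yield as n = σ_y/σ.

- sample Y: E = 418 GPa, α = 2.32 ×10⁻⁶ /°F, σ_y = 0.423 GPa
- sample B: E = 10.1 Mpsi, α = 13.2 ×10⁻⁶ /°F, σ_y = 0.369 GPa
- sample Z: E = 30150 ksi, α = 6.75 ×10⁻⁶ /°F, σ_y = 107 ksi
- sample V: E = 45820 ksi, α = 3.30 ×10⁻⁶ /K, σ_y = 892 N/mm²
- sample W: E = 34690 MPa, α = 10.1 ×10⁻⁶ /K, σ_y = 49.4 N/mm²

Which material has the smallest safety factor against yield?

In consistent units (E in GPa, α in ×10⁻⁶/K, σ_y in MPa):
  sample Y: E = 418.0, α = 4.18, σ_y = 423.0 → σ = 146 MPa, n = 2.90
  sample B: E = 69.64, α = 23.8, σ_y = 369.0 → σ = 138 MPa, n = 2.67
  sample Z: E = 207.9, α = 12.1, σ_y = 737.7 → σ = 211 MPa, n = 3.49
  sample V: E = 315.9, α = 3.30, σ_y = 892.0 → σ = 87.2 MPa, n = 10.2
  sample W: E = 34.69, α = 10.1, σ_y = 49.40 → σ = 29.3 MPa, n = 1.69
Sample W has the lowest safety factor, n = 1.69.

sample W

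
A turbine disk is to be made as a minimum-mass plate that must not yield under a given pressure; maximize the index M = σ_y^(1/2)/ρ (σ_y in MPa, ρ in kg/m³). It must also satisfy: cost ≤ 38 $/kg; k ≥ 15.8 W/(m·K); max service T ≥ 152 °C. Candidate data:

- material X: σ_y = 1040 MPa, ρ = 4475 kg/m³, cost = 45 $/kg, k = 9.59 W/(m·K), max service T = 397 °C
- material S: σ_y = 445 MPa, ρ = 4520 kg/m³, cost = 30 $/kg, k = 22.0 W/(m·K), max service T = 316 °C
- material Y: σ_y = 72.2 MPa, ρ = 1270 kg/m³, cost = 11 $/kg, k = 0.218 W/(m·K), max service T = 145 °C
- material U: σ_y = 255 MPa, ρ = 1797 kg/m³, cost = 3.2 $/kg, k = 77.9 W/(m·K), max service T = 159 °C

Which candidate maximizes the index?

Screen on constraints: cost ≤ 38 $/kg; k ≥ 15.8 W/(m·K); max service T ≥ 152 °C. Survivors: material S, material U.
Evaluate M for each candidate:
  material U: M = 8.89×10⁻³
  material S: M = 4.67×10⁻³
Material U has the largest M.

material U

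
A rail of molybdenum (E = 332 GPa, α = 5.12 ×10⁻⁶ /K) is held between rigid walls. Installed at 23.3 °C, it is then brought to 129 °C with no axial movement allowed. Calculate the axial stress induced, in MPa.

ΔT = 105.7 K. Constrained thermal stress σ = E·α·ΔT = 332.0×10³ MPa × 5.12×10⁻⁶ × 105.7 = 180 MPa (compressive).

180 MPa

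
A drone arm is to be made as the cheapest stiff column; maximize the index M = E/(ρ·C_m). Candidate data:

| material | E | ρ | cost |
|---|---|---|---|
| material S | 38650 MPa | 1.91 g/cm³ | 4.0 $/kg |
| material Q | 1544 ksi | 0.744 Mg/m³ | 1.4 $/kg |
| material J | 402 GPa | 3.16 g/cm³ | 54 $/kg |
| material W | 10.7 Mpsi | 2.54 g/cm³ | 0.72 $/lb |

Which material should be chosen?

Convert each candidate to consistent units, then evaluate M:
  material S: E = 38.65 GPa, ρ = 1910 kg/m³, cost = 4.000 $/kg
  material Q: E = 10.65 GPa, ρ = 744.0 kg/m³, cost = 1.400 $/kg
  material J: E = 402.0 GPa, ρ = 3160 kg/m³, cost = 54.00 $/kg
  material W: E = 73.77 GPa, ρ = 2540 kg/m³, cost = 1.587 $/kg
  material W: M = 18.3 MN·m per $
  material Q: M = 10.2 MN·m per $
  material S: M = 5.06 MN·m per $
  material J: M = 2.36 MN·m per $
Material W has the largest M.

material W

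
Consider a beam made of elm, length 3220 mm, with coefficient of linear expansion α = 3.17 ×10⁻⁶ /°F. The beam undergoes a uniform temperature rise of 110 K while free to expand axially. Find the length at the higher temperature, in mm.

Convert α: 3.17×10⁻⁶/°F × (9/5) = 5.71×10⁻⁶/K.
ΔL = α·L₀·ΔT = 5.71×10⁻⁶ × 3220 mm × 110.0 K = 2.02 mm.
L = L₀ + ΔL = 3220 + 2.02 = 3222.0 mm.

3222.0 mm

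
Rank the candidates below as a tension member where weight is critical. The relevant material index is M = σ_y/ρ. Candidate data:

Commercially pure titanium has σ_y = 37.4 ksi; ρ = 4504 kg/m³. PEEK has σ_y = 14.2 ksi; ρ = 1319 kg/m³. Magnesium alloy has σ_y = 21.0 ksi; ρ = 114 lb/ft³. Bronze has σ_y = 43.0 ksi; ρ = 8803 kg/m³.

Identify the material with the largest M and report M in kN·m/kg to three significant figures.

magnesium alloy, M = 79.3 kN·m/kg

Convert each candidate to consistent units, then evaluate M:
  commercially pure titanium: σ_y = 257.9 MPa, ρ = 4504 kg/m³
  PEEK: σ_y = 97.91 MPa, ρ = 1319 kg/m³
  magnesium alloy: σ_y = 144.8 MPa, ρ = 1826 kg/m³
  bronze: σ_y = 296.5 MPa, ρ = 8803 kg/m³
  magnesium alloy: M = 79.3 kN·m/kg
  PEEK: M = 74.2 kN·m/kg
  commercially pure titanium: M = 57.3 kN·m/kg
  bronze: M = 33.7 kN·m/kg
Magnesium alloy has the largest M.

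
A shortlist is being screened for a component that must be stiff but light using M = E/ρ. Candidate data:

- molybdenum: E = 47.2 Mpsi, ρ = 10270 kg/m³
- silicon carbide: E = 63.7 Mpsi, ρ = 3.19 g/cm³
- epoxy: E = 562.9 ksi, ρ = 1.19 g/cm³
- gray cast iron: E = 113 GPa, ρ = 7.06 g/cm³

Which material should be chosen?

Convert each candidate to consistent units, then evaluate M:
  molybdenum: E = 325.4 GPa, ρ = 10270 kg/m³
  silicon carbide: E = 439.2 GPa, ρ = 3190 kg/m³
  epoxy: E = 3.881 GPa, ρ = 1190 kg/m³
  gray cast iron: E = 113.0 GPa, ρ = 7060 kg/m³
  silicon carbide: M = 138 MN·m/kg
  molybdenum: M = 31.7 MN·m/kg
  gray cast iron: M = 16.0 MN·m/kg
  epoxy: M = 3.26 MN·m/kg
Highest index: silicon carbide.

silicon carbide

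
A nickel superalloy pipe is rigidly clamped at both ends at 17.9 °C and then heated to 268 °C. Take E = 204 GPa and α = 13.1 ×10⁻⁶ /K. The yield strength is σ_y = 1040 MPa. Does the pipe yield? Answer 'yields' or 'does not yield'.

ΔT = 250.1 K. Constrained thermal stress σ = E·α·ΔT = 204.0×10³ MPa × 13.1×10⁻⁶ × 250.1 = 668 MPa (compressive).
Compare to σ_y = 1040 MPa: σ < σ_y, so it does not yield.

does not yield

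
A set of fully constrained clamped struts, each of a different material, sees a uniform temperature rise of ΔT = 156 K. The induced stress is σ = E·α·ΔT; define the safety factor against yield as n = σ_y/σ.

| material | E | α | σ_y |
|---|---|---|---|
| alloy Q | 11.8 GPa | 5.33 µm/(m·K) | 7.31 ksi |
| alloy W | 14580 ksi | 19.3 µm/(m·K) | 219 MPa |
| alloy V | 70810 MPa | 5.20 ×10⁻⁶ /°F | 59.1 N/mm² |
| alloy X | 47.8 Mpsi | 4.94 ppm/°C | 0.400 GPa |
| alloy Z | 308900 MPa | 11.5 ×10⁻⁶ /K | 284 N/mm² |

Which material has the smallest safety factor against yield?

alloy Z

Per material, after unit conversion:
  alloy Q: E = 11.80, α = 5.33, σ_y = 50.40 → σ = 9.81 MPa, n = 5.14
  alloy W: E = 100.5, α = 19.3, σ_y = 219.0 → σ = 303 MPa, n = 0.724
  alloy V: E = 70.81, α = 9.36, σ_y = 59.10 → σ = 103 MPa, n = 0.572
  alloy X: E = 329.6, α = 4.94, σ_y = 400.0 → σ = 254 MPa, n = 1.57
  alloy Z: E = 308.9, α = 11.5, σ_y = 284.0 → σ = 554 MPa, n = 0.512
The minimum is alloy Z at n = 0.512.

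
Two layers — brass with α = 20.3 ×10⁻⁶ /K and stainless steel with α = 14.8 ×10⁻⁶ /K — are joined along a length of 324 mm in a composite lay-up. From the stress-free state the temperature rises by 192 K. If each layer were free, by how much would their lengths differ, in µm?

Δα = |20.3 − 14.8|×10⁻⁶/K = 5.50×10⁻⁶/K.
ΔL_mismatch = Δα·L·ΔT = 5.50×10⁻⁶ × 324.0 mm × 192.0 K = 342 µm.

342 µm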